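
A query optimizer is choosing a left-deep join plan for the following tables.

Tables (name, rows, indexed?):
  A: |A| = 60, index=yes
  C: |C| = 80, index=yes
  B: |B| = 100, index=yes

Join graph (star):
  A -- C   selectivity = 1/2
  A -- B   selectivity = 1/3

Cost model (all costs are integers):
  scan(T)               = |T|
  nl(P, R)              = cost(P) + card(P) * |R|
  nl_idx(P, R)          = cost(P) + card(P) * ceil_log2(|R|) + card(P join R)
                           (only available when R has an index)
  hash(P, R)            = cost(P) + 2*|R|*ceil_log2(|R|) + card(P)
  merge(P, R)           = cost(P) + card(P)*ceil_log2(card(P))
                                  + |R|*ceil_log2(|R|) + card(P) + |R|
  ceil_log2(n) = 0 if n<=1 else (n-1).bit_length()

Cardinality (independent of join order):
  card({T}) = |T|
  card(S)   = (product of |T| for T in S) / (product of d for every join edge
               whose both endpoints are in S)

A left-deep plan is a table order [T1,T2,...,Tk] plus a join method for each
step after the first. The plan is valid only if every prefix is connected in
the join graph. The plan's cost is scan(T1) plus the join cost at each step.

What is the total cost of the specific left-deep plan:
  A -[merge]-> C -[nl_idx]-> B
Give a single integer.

97920

step 1: scan A: cost=60, card=60
step 2: join C via merge
    card(P join C) = 60*80/(2) = 2400
    cost = 60 + 60*6 + 80*7 + 60 + 80 = 1120
step 3: join B via nl_idx
    card(P join B) = 2400*100/(3) = 80000
    cost = 1120 + 2400*7 + 80000 = 97920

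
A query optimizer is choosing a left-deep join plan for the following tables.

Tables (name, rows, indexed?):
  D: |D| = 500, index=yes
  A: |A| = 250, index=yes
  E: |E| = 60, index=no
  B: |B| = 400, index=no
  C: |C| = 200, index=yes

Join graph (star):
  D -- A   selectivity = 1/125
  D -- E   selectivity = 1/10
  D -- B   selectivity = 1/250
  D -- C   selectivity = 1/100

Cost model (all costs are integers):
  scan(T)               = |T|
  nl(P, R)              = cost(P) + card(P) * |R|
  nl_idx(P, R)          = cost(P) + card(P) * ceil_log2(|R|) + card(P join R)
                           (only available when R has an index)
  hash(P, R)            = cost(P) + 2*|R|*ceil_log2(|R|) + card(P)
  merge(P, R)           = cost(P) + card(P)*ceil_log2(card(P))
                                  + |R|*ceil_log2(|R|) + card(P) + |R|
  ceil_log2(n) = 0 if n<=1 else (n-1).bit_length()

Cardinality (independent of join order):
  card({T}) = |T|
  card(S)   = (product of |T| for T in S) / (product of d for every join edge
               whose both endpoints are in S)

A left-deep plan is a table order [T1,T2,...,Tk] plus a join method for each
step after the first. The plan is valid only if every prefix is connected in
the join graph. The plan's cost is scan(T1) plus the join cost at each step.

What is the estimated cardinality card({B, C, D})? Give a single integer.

1600

Tables in S: B(400), C(200), D(500)
Edges inside S: D-B(d=250), D-C(d=100)
numerator = 400 * 200 * 500 = 40000000
denominator = 250 * 100 = 25000
card(S) = 40000000 / 25000 = 1600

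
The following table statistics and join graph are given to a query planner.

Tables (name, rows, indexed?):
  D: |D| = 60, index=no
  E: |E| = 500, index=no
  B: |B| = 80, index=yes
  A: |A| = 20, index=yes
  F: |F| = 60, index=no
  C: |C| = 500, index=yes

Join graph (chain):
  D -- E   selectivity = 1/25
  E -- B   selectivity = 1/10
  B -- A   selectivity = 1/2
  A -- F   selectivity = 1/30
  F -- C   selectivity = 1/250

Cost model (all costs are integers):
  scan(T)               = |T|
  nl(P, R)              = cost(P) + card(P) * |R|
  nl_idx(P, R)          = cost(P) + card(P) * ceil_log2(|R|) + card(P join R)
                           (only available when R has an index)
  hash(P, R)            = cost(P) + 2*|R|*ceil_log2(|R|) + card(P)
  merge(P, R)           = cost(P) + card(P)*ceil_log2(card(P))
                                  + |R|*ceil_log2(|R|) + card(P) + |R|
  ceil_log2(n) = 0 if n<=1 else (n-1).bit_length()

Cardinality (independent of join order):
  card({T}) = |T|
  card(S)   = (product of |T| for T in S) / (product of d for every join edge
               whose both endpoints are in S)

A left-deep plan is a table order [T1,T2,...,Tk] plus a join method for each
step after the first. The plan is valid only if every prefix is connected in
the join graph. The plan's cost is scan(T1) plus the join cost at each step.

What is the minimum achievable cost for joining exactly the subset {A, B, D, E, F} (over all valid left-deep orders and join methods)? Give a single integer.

92560

Selinger DP over subsets of {A,B,D,E,F}:
  {D}: scan cost=60, card=60
  {E}: scan cost=500, card=500
  {B}: scan cost=80, card=80
  {A}: scan cost=20, card=20
  {F}: scan cost=60, card=60
  {DE}: card=1200; try (D,hash)→1720, (E,merge)→5480, (D,merge)→5920, (E,hash)→9120, (E,nl)→30060, (D,nl)→30500; best=1720 via (D,hash)
  {BE}: card=4000; try (B,hash)→2120, (E,merge)→5720, (B,merge)→6140, (B,nl_idx)→8000, (E,hash)→9160, (E,nl)→40080 …(+1); best=2120 via (B,hash)
  {AB}: card=800; try (A,hash)→360, (B,merge)→780, (A,merge)→840, (B,nl_idx)→960, (B,hash)→1160, (A,nl_idx)→1280 …(+2); best=360 via (A,hash)
  {AF}: card=40; try (A,hash)→320, (A,nl_idx)→400, (F,merge)→560, (A,merge)→600, (F,hash)→760, (F,nl)→1220 …(+1); best=320 via (A,hash)
  {BDE}: card=9600; try (B,hash)→4040, (D,hash)→6840, (B,merge)→16760, (B,nl_idx)→19720, (D,merge)→54540, (B,nl)→97720 …(+1); best=4040 via (B,hash)
  {ABE}: card=40000; try (A,hash)→6320, (E,hash)→10160, (E,merge)→14160, (A,merge)→54240, (A,nl_idx)→62120, (A,nl)→82120 …(+1); best=6320 via (A,hash)
  {ABF}: card=1600; try (B,merge)→1240, (B,hash)→1480, (F,hash)→1880, (B,nl_idx)→2200, (B,nl)→3520, (F,merge)→9580 …(+1); best=1240 via (B,merge)
  {ABDE}: card=96000; try (A,hash)→13840, (D,hash)→47040, (A,nl_idx)→148040, (A,merge)→148160, (A,nl)→196040, (D,merge)→686740 …(+1); best=13840 via (A,hash)
  {ABEF}: card=80000; try (E,hash)→11840, (E,merge)→25440, (F,hash)→47040, (F,merge)→686740, (E,nl)→801240, (F,nl)→2406320; best=11840 via (E,hash)
  {ABDEF}: card=192000; try (D,hash)→92560, (F,hash)→110560, (D,merge)→1452260, (F,merge)→1742260, (D,nl)→4811840, (F,nl)→5773840; best=92560 via (D,hash)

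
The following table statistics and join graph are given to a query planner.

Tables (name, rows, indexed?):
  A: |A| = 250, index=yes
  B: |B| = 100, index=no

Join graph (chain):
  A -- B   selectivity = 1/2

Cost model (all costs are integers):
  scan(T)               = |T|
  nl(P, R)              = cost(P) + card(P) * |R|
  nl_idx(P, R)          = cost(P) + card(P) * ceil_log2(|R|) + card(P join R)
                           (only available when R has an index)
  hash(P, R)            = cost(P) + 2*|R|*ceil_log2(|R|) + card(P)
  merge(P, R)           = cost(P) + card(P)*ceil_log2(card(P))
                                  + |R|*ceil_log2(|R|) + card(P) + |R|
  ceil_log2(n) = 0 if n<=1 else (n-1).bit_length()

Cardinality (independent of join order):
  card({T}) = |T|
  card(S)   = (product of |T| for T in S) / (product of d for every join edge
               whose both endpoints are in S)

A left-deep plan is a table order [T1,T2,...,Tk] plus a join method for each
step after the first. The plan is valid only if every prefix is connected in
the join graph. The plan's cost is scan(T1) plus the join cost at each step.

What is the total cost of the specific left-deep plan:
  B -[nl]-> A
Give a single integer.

step 1: scan B: cost=100, card=100
step 2: join A via nl
    card(P join A) = 100*250/(2) = 12500
    cost = 100 + 100*250 = 25100

25100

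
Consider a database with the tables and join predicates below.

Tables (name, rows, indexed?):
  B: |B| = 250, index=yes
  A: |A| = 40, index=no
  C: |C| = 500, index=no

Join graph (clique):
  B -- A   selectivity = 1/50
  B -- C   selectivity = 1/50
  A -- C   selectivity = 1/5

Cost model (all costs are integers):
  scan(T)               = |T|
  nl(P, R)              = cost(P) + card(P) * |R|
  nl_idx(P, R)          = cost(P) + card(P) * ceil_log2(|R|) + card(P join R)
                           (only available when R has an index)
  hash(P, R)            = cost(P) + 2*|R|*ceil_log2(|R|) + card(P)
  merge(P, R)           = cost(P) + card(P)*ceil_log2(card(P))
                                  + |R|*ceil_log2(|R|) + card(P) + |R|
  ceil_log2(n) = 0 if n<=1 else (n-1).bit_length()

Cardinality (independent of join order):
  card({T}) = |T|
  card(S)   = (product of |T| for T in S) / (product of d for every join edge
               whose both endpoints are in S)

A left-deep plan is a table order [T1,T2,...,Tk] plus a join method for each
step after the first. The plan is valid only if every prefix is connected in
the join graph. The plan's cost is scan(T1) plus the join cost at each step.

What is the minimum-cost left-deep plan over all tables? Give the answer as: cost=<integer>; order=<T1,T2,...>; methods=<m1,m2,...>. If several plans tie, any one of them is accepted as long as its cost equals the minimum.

cost=7360; order=A,B,C; methods=nl_idx,merge

Selinger DP (subsets sized 1..n):
  {B}: scan cost=250, card=250
  {A}: scan cost=40, card=40
  {C}: scan cost=500, card=500
  {AB}: card=200; try (B,nl_idx)→560, (A,hash)→980, (B,merge)→2570, (A,merge)→2780, (B,hash)→4080, (B,nl)→10040 …(+1); best=560 via (B,nl_idx)
  {BC}: card=2500; try (B,hash)→5000, (B,nl_idx)→7000, (C,merge)→7500, (B,merge)→7750, (C,hash)→9500, (C,nl)→125250 …(+1); best=5000 via (B,hash)
  {AC}: card=4000; try (A,hash)→1480, (C,merge)→5320, (A,merge)→5780, (C,hash)→9080, (C,nl)→20040, (A,nl)→20500; best=1480 via (A,hash)
  {ABC}: card=400; try (C,merge)→7360, (A,hash)→7980, (B,hash)→9480, (C,hash)→9760, (B,nl_idx)→33880, (A,merge)→37780 …(+4); best=7360 via (C,merge)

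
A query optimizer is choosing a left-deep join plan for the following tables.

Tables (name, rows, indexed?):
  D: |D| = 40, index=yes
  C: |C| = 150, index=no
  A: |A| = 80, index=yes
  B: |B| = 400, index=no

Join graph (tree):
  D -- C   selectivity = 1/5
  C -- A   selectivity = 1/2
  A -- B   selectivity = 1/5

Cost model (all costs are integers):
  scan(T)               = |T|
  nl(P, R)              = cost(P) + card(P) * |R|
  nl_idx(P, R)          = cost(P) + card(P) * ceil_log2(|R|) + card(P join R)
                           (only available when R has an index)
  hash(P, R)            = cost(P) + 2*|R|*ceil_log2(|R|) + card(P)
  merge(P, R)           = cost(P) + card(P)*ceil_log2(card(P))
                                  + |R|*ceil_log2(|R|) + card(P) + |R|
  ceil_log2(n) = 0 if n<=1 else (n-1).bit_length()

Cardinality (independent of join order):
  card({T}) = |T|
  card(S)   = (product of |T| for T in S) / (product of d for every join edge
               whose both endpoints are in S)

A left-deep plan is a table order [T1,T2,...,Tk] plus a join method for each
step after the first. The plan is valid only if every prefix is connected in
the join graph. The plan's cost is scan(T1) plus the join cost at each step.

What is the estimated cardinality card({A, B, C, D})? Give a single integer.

Tables in S: A(80), B(400), C(150), D(40)
Edges inside S: D-C(d=5), C-A(d=2), A-B(d=5)
numerator = 80 * 400 * 150 * 40 = 192000000
denominator = 5 * 2 * 5 = 50
card(S) = 192000000 / 50 = 3840000

3840000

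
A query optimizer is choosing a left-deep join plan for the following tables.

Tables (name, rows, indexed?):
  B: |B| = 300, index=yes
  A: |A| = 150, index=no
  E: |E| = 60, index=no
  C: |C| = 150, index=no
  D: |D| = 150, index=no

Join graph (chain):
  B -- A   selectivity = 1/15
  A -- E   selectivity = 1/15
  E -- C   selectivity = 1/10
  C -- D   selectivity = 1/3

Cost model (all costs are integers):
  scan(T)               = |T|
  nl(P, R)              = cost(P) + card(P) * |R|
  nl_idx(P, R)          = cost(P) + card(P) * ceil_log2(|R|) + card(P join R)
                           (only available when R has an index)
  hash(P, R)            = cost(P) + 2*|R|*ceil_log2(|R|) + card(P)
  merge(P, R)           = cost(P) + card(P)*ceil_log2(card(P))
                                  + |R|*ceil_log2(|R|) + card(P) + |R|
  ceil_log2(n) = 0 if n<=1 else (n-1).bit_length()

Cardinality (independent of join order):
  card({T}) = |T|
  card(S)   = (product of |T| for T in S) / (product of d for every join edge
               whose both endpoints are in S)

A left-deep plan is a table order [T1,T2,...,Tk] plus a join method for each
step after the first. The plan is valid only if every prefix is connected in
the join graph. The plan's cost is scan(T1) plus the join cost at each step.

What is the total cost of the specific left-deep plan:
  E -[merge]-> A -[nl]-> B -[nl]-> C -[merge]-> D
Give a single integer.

5403180

step 1: scan E: cost=60, card=60
step 2: join A via merge
    card(P join A) = 60*150/(15) = 600
    cost = 60 + 60*6 + 150*8 + 60 + 150 = 1830
step 3: join B via nl
    card(P join B) = 600*300/(15) = 12000
    cost = 1830 + 600*300 = 181830
step 4: join C via nl
    card(P join C) = 12000*150/(10) = 180000
    cost = 181830 + 12000*150 = 1981830
step 5: join D via merge
    card(P join D) = 180000*150/(3) = 9000000
    cost = 1981830 + 180000*18 + 150*8 + 180000 + 150 = 5403180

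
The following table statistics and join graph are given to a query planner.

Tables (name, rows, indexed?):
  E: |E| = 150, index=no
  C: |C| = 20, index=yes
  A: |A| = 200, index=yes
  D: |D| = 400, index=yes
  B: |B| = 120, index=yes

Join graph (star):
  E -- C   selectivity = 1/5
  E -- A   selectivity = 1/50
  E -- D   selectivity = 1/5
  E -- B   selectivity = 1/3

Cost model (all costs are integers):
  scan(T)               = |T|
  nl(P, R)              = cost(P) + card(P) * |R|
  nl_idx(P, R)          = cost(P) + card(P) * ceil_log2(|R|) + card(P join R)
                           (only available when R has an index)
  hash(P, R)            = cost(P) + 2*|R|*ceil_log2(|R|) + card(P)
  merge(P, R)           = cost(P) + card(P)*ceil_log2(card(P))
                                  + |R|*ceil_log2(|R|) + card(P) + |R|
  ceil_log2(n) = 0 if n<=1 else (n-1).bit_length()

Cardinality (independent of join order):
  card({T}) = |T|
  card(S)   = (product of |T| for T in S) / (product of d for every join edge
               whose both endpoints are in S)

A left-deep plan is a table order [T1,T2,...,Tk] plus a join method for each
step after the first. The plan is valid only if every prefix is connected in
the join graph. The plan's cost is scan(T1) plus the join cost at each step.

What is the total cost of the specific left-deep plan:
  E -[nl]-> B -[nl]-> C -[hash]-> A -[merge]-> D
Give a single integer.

1897350

step 1: scan E: cost=150, card=150
step 2: join B via nl
    card(P join B) = 150*120/(3) = 6000
    cost = 150 + 150*120 = 18150
step 3: join C via nl
    card(P join C) = 6000*20/(5) = 24000
    cost = 18150 + 6000*20 = 138150
step 4: join A via hash
    card(P join A) = 24000*200/(50) = 96000
    cost = 138150 + 2*200*8 + 24000 = 165350
step 5: join D via merge
    card(P join D) = 96000*400/(5) = 7680000
    cost = 165350 + 96000*17 + 400*9 + 96000 + 400 = 1897350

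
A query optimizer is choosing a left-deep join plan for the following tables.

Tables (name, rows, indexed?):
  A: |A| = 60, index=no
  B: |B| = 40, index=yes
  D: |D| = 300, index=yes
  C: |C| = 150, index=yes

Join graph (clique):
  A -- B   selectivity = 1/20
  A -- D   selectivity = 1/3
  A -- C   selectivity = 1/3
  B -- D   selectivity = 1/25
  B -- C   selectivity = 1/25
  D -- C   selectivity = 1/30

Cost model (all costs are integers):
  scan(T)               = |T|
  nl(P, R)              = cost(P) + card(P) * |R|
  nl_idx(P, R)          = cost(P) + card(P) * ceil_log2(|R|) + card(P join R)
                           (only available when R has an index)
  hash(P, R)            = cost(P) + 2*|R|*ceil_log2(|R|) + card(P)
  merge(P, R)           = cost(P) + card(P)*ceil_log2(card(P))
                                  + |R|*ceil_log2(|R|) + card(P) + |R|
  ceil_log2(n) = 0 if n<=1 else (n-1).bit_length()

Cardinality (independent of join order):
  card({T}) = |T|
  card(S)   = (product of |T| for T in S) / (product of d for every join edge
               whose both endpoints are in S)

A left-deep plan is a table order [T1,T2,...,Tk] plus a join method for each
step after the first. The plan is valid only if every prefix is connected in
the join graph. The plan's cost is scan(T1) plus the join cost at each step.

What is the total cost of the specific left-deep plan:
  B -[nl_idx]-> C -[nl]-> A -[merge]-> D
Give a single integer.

step 1: scan B: cost=40, card=40
step 2: join C via nl_idx
    card(P join C) = 40*150/(25) = 240
    cost = 40 + 40*8 + 240 = 600
step 3: join A via nl
    card(P join A) = 240*60/(20*3) = 240
    cost = 600 + 240*60 = 15000
step 4: join D via merge
    card(P join D) = 240*300/(3*25*30) = 32
    cost = 15000 + 240*8 + 300*9 + 240 + 300 = 20160

20160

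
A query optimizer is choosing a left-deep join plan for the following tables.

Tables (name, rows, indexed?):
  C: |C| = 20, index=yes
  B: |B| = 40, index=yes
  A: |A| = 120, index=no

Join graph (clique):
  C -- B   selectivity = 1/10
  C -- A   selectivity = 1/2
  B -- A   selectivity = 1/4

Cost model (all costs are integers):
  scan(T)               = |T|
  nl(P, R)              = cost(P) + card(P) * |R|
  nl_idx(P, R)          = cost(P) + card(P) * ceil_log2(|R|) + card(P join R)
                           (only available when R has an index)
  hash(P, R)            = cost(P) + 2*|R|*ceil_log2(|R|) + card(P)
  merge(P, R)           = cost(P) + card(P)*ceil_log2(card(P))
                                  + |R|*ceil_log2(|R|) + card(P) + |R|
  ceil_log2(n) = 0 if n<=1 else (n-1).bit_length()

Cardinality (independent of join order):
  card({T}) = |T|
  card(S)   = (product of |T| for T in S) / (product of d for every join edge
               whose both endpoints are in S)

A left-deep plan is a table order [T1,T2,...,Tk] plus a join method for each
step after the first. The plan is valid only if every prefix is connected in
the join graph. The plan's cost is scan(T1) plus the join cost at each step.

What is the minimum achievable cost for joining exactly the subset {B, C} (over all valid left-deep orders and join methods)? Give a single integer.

220

Selinger DP over subsets of {B,C}:
  {C}: scan cost=20, card=20
  {B}: scan cost=40, card=40
  {BC}: card=80; try (B,nl_idx)→220, (C,hash)→280, (C,nl_idx)→320, (B,merge)→420, (C,merge)→440, (B,hash)→520 …(+2); best=220 via (B,nl_idx)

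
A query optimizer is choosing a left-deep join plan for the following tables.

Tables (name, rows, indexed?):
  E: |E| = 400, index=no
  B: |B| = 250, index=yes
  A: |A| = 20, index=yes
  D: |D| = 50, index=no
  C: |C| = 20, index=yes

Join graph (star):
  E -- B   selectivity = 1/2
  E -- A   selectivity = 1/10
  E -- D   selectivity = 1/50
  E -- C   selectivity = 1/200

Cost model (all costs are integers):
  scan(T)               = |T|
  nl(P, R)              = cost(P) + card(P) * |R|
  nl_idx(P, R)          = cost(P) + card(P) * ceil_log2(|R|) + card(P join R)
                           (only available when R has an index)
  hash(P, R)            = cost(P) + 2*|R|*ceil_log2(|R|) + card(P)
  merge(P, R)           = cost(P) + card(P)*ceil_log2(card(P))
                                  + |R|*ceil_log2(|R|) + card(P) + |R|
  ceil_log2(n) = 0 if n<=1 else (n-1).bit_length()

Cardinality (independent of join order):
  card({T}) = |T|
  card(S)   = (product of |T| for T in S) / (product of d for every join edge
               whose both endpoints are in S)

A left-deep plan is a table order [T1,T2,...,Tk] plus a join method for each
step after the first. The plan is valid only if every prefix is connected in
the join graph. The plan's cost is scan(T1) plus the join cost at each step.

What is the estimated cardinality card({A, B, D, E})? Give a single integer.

100000

Tables in S: A(20), B(250), D(50), E(400)
Edges inside S: E-B(d=2), E-A(d=10), E-D(d=50)
numerator = 20 * 250 * 50 * 400 = 100000000
denominator = 2 * 10 * 50 = 1000
card(S) = 100000000 / 1000 = 100000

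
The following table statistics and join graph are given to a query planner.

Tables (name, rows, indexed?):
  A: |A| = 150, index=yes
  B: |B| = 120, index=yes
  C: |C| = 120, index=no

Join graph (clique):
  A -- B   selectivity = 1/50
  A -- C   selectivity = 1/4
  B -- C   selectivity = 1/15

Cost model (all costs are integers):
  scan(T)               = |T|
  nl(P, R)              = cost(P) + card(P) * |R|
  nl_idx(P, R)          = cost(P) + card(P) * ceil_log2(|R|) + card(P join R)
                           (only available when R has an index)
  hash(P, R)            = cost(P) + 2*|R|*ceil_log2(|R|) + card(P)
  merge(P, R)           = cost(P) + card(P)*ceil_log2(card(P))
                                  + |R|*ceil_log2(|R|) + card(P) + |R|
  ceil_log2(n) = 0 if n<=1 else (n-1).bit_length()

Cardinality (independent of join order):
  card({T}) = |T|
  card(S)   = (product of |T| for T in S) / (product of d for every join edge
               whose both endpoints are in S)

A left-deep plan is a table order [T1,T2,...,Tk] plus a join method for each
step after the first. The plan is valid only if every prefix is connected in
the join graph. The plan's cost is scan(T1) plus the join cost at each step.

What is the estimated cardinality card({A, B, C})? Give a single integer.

Tables in S: A(150), B(120), C(120)
Edges inside S: A-B(d=50), A-C(d=4), B-C(d=15)
numerator = 150 * 120 * 120 = 2160000
denominator = 50 * 4 * 15 = 3000
card(S) = 2160000 / 3000 = 720

720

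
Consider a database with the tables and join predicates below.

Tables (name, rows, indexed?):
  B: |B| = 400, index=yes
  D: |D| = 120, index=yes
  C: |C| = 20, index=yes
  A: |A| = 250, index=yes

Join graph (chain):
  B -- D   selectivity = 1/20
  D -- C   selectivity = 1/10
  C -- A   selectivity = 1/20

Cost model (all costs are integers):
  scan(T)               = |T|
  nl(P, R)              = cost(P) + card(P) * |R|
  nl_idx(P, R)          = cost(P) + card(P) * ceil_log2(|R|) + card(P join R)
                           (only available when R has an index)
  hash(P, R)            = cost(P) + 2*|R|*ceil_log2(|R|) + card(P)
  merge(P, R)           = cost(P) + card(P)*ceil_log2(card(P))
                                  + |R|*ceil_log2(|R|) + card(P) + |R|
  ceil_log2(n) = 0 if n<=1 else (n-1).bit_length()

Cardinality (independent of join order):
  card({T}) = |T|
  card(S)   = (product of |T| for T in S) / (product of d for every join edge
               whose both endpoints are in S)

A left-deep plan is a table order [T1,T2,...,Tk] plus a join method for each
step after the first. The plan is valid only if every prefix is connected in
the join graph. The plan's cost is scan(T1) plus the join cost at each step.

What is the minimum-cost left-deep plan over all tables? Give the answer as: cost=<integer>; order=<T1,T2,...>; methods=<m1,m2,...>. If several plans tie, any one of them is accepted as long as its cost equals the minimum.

cost=12560; order=C,A,D,B; methods=nl_idx,hash,hash

Selinger DP (subsets sized 1..n):
  {B}: scan cost=400, card=400
  {D}: scan cost=120, card=120
  {C}: scan cost=20, card=20
  {A}: scan cost=250, card=250
  {BD}: card=2400; try (D,hash)→2480, (B,nl_idx)→3600, (B,merge)→5080, (D,merge)→5360, (D,nl_idx)→5600, (B,hash)→7440 …(+2); best=2480 via (D,hash)
  {CD}: card=240; try (D,nl_idx)→400, (C,hash)→440, (C,nl_idx)→960, (D,merge)→1100, (C,merge)→1200, (D,hash)→1720 …(+2); best=400 via (D,nl_idx)
  {AC}: card=250; try (A,nl_idx)→430, (C,hash)→700, (C,nl_idx)→1750, (A,merge)→2390, (C,merge)→2620, (A,hash)→4040 …(+2); best=430 via (A,nl_idx)
  {BCD}: card=4800; try (C,hash)→5080, (B,merge)→6560, (B,nl_idx)→7360, (B,hash)→7840, (C,nl_idx)→19280, (C,merge)→33800 …(+2); best=5080 via (C,hash)
  {ACD}: card=3000; try (D,hash)→2360, (D,merge)→3640, (A,hash)→4640, (A,merge)→4810, (D,nl_idx)→5180, (A,nl_idx)→5320 …(+2); best=2360 via (D,hash)
  {ABCD}: card=60000; try (B,hash)→12560, (A,hash)→13880, (B,merge)→45360, (A,merge)→74530, (B,nl_idx)→89360, (A,nl_idx)→103480 …(+2); best=12560 via (B,hash)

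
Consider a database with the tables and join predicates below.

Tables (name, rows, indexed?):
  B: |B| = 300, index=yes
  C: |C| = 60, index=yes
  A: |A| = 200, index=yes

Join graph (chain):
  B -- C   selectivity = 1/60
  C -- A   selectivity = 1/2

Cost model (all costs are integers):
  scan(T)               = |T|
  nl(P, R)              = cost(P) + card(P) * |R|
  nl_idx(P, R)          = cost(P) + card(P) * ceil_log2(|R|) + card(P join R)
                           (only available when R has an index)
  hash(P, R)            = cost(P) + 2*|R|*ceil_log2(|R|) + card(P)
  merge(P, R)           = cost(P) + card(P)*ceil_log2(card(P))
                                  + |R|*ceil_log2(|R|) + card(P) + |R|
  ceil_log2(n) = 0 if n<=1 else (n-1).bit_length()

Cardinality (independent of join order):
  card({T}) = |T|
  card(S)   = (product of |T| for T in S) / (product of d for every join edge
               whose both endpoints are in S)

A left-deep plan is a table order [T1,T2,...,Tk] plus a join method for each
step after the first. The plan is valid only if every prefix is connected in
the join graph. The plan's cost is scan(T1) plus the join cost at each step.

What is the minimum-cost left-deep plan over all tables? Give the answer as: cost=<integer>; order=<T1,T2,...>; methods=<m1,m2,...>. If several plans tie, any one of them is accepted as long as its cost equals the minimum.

Selinger DP (subsets sized 1..n):
  {B}: scan cost=300, card=300
  {C}: scan cost=60, card=60
  {A}: scan cost=200, card=200
  {BC}: card=300; try (B,nl_idx)→900, (C,hash)→1320, (C,nl_idx)→2400, (B,merge)→3480, (C,merge)→3720, (B,hash)→5520 …(+2); best=900 via (B,nl_idx)
  {AC}: card=6000; try (C,hash)→1120, (A,merge)→2280, (C,merge)→2420, (A,hash)→3320, (A,nl_idx)→6540, (C,nl_idx)→7400 …(+2); best=1120 via (C,hash)
  {ABC}: card=30000; try (A,hash)→4400, (A,merge)→5700, (B,hash)→12520, (A,nl_idx)→33300, (A,nl)→60900, (B,nl_idx)→85120 …(+2); best=4400 via (A,hash)

cost=4400; order=C,B,A; methods=nl_idx,hash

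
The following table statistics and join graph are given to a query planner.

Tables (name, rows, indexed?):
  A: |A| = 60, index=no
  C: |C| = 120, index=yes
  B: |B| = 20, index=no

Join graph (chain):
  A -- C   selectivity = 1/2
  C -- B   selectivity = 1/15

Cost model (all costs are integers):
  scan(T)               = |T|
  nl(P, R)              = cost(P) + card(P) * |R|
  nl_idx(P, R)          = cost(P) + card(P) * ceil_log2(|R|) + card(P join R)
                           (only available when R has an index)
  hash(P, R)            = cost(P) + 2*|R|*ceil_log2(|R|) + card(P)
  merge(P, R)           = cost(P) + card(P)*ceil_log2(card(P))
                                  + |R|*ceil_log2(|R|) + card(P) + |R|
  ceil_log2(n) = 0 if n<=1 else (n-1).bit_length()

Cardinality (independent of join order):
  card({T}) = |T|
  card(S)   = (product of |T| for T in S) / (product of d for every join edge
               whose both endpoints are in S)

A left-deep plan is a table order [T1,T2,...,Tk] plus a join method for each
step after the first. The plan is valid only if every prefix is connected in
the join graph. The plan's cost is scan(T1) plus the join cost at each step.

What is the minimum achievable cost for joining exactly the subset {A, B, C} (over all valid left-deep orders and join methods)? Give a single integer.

1200

Selinger DP over subsets of {A,B,C}:
  {A}: scan cost=60, card=60
  {C}: scan cost=120, card=120
  {B}: scan cost=20, card=20
  {AC}: card=3600; try (A,hash)→960, (C,merge)→1440, (A,merge)→1500, (C,hash)→1800, (C,nl_idx)→4080, (C,nl)→7260 …(+1); best=960 via (A,hash)
  {BC}: card=160; try (C,nl_idx)→320, (B,hash)→440, (C,merge)→1100, (B,merge)→1200, (C,hash)→1720, (C,nl)→2420 …(+1); best=320 via (C,nl_idx)
  {ABC}: card=4800; try (A,hash)→1200, (A,merge)→2180, (B,hash)→4760, (A,nl)→9920, (B,merge)→47880, (B,nl)→72960; best=1200 via (A,hash)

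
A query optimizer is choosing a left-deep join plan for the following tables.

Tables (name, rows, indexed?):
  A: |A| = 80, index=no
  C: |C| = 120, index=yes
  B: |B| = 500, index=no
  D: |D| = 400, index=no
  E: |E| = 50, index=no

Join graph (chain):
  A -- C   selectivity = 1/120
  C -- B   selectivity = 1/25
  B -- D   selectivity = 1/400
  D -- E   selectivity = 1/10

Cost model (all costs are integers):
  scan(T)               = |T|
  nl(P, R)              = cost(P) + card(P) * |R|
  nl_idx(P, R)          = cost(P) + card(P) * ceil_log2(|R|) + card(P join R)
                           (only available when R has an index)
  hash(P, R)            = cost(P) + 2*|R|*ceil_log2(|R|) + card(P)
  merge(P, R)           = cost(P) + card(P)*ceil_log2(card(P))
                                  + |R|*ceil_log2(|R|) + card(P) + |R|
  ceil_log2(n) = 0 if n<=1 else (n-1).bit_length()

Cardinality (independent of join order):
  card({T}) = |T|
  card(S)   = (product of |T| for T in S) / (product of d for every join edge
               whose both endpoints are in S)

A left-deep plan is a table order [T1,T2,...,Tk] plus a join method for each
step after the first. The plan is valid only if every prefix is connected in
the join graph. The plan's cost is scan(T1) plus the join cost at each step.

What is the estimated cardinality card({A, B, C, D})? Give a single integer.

1600

Tables in S: A(80), B(500), C(120), D(400)
Edges inside S: A-C(d=120), C-B(d=25), B-D(d=400)
numerator = 80 * 500 * 120 * 400 = 1920000000
denominator = 120 * 25 * 400 = 1200000
card(S) = 1920000000 / 1200000 = 1600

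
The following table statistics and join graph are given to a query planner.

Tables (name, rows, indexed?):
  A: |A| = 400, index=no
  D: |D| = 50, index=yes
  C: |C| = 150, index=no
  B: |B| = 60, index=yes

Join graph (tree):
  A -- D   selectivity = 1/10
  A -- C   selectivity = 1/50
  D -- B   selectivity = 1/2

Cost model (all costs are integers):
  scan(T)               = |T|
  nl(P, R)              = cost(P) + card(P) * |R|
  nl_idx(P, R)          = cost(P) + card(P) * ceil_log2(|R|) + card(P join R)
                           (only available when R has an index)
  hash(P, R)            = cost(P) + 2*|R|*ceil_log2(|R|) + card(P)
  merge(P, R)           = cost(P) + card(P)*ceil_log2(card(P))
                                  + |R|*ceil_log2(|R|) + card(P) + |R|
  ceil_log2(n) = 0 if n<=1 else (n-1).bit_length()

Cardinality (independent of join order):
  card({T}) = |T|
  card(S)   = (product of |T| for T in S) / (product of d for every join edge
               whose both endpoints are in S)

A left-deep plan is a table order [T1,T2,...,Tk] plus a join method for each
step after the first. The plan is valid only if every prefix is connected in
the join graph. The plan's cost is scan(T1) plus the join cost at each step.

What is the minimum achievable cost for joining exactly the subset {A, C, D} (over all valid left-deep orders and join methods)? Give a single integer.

Selinger DP over subsets of {A,C,D}:
  {A}: scan cost=400, card=400
  {D}: scan cost=50, card=50
  {C}: scan cost=150, card=150
  {AD}: card=2000; try (D,hash)→1400, (A,merge)→4400, (D,merge)→4750, (D,nl_idx)→4800, (A,hash)→7300, (A,nl)→20050 …(+1); best=1400 via (D,hash)
  {AC}: card=1200; try (C,hash)→3200, (A,merge)→5500, (C,merge)→5750, (A,hash)→7500, (A,nl)→60150, (C,nl)→60400; best=3200 via (C,hash)
  {ACD}: card=6000; try (D,hash)→5000, (C,hash)→5800, (D,nl_idx)→16400, (D,merge)→17950, (C,merge)→26750, (D,nl)→63200 …(+1); best=5000 via (D,hash)

5000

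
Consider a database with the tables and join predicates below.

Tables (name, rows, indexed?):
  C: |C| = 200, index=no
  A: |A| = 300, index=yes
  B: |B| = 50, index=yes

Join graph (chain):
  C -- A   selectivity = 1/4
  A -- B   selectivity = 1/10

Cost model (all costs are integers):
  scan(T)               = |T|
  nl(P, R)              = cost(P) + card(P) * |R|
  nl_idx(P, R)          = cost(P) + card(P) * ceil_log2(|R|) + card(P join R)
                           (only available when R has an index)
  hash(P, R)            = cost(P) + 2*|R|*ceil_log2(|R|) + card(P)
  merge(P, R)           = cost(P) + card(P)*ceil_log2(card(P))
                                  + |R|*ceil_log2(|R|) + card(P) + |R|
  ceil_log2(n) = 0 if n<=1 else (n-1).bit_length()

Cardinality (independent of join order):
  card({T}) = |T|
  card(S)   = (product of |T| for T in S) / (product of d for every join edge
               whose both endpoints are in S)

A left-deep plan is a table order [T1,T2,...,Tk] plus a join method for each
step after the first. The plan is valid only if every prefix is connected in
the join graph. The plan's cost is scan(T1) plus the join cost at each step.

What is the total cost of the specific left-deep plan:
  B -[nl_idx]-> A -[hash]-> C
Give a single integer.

6700

step 1: scan B: cost=50, card=50
step 2: join A via nl_idx
    card(P join A) = 50*300/(10) = 1500
    cost = 50 + 50*9 + 1500 = 2000
step 3: join C via hash
    card(P join C) = 1500*200/(4) = 75000
    cost = 2000 + 2*200*8 + 1500 = 6700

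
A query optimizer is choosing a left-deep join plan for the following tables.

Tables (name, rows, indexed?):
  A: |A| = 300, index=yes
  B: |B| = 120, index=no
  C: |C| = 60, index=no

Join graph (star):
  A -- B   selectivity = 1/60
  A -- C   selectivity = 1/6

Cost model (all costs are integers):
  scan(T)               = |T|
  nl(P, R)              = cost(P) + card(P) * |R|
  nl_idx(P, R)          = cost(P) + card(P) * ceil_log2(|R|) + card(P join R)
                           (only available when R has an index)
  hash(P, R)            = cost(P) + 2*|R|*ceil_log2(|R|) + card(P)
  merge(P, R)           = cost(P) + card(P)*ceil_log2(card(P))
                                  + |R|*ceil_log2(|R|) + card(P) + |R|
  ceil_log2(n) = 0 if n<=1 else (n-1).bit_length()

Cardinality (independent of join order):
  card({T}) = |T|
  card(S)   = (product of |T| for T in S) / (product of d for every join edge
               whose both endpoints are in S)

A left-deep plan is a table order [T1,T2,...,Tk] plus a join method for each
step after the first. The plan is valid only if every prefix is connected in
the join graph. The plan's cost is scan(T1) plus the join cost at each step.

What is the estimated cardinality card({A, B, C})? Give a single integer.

6000

Tables in S: A(300), B(120), C(60)
Edges inside S: A-B(d=60), A-C(d=6)
numerator = 300 * 120 * 60 = 2160000
denominator = 60 * 6 = 360
card(S) = 2160000 / 360 = 6000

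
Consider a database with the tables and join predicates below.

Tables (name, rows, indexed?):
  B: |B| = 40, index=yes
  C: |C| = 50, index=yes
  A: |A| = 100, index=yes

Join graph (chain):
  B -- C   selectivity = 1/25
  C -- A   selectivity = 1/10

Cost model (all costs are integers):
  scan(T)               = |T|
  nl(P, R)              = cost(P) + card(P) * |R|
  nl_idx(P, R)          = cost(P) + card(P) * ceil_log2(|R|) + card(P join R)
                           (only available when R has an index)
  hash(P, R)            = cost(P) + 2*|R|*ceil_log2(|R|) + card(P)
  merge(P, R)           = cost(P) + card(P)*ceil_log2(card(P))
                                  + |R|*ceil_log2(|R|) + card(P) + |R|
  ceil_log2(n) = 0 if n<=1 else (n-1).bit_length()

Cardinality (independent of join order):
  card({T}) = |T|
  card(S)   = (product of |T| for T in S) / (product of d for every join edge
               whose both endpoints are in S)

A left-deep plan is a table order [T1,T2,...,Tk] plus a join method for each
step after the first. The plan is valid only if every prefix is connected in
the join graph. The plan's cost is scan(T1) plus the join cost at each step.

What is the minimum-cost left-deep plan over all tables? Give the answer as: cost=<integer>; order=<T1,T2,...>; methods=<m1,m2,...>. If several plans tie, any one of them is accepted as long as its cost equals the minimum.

cost=1720; order=B,C,A; methods=nl_idx,nl_idx

Selinger DP (subsets sized 1..n):
  {B}: scan cost=40, card=40
  {C}: scan cost=50, card=50
  {A}: scan cost=100, card=100
  {BC}: card=80; try (C,nl_idx)→360, (B,nl_idx)→430, (B,hash)→580, (C,merge)→670, (C,hash)→680, (B,merge)→680 …(+2); best=360 via (C,nl_idx)
  {AC}: card=500; try (C,hash)→800, (A,nl_idx)→900, (C,nl_idx)→1200, (A,merge)→1200, (C,merge)→1250, (A,hash)→1500 …(+2); best=800 via (C,hash)
  {ABC}: card=800; try (A,nl_idx)→1720, (B,hash)→1780, (A,merge)→1800, (A,hash)→1840, (B,nl_idx)→4600, (B,merge)→6080 …(+2); best=1720 via (A,nl_idx)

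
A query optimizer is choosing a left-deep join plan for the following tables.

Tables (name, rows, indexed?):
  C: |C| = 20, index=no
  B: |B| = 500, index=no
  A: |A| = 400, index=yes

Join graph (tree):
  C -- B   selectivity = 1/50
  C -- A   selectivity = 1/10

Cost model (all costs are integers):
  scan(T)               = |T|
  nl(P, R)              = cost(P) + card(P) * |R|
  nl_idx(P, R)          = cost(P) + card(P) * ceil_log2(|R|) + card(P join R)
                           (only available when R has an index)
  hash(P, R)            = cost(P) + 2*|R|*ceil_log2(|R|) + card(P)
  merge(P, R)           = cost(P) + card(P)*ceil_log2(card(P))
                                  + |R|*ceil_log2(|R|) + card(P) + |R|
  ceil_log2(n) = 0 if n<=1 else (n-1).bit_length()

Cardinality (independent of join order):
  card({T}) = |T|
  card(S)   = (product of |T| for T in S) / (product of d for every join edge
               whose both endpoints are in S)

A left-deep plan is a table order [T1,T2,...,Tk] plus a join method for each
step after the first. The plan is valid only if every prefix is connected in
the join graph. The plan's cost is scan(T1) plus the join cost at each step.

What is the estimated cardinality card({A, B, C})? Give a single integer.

Tables in S: A(400), B(500), C(20)
Edges inside S: C-B(d=50), C-A(d=10)
numerator = 400 * 500 * 20 = 4000000
denominator = 50 * 10 = 500
card(S) = 4000000 / 500 = 8000

8000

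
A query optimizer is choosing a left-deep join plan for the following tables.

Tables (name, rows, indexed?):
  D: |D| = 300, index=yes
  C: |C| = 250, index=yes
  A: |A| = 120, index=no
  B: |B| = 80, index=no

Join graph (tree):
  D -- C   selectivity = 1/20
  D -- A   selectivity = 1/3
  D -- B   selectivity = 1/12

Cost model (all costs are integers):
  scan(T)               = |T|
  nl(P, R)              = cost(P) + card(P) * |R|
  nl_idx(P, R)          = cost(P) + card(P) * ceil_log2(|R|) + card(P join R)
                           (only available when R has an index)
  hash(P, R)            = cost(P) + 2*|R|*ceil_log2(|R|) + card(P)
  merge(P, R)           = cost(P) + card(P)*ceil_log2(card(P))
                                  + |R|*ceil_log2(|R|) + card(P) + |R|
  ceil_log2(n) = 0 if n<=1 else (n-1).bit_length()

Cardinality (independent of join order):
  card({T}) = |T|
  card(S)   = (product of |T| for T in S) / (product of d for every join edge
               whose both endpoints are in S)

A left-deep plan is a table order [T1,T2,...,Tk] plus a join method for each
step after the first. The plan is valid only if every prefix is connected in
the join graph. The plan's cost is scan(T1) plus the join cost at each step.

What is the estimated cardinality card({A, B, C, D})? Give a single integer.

Tables in S: A(120), B(80), C(250), D(300)
Edges inside S: D-C(d=20), D-A(d=3), D-B(d=12)
numerator = 120 * 80 * 250 * 300 = 720000000
denominator = 20 * 3 * 12 = 720
card(S) = 720000000 / 720 = 1000000

1000000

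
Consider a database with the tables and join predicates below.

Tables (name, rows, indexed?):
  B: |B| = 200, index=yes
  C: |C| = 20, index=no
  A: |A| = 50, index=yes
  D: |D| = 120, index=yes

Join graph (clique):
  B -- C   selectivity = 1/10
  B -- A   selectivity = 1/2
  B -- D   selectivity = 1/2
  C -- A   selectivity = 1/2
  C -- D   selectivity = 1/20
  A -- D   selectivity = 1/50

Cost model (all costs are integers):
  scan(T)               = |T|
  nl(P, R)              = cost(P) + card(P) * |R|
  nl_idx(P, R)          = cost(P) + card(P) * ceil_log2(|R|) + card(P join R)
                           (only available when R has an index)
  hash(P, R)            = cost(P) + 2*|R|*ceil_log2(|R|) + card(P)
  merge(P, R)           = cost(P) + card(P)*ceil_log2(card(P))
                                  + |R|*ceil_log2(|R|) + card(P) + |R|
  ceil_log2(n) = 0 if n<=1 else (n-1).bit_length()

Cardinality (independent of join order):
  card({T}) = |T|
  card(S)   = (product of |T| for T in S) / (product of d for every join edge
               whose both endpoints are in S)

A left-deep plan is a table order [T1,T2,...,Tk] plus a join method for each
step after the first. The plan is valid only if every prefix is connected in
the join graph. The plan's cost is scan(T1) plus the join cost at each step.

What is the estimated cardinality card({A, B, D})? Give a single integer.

6000

Tables in S: A(50), B(200), D(120)
Edges inside S: B-A(d=2), B-D(d=2), A-D(d=50)
numerator = 50 * 200 * 120 = 1200000
denominator = 2 * 2 * 50 = 200
card(S) = 1200000 / 200 = 6000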